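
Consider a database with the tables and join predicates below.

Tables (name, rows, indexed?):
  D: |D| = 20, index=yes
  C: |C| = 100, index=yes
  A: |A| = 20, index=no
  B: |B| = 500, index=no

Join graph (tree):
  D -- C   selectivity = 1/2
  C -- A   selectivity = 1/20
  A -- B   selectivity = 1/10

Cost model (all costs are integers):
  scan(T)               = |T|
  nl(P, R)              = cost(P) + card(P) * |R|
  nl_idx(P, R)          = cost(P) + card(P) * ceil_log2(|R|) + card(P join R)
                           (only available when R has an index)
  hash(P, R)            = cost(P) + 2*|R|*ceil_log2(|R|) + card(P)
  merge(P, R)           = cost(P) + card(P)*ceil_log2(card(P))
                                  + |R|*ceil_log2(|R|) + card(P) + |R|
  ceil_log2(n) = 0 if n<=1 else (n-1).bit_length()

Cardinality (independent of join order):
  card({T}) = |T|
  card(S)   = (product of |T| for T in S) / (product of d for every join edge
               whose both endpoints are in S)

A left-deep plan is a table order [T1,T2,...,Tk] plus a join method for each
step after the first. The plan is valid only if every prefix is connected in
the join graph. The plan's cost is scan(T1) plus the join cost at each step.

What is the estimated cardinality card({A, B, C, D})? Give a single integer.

Tables in S: A(20), B(500), C(100), D(20)
Edges inside S: D-C(d=2), C-A(d=20), A-B(d=10)
numerator = 20 * 500 * 100 * 20 = 20000000
denominator = 2 * 20 * 10 = 400
card(S) = 20000000 / 400 = 50000

50000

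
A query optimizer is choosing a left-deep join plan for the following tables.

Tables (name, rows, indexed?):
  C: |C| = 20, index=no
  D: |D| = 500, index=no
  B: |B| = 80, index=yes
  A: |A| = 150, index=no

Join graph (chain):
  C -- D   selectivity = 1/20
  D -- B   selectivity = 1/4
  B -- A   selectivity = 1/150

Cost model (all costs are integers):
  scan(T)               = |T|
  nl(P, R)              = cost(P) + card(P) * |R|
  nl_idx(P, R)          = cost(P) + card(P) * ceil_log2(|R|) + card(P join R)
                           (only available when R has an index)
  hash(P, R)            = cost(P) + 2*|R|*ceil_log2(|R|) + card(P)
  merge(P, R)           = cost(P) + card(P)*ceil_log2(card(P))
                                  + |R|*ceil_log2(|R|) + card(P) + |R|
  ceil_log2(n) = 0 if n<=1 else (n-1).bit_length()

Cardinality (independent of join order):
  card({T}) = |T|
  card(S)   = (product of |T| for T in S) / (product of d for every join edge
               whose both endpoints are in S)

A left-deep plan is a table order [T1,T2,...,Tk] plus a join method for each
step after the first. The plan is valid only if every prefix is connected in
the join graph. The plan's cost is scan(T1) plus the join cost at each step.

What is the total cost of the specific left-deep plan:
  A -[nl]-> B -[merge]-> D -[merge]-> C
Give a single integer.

167910

step 1: scan A: cost=150, card=150
step 2: join B via nl
    card(P join B) = 150*80/(150) = 80
    cost = 150 + 150*80 = 12150
step 3: join D via merge
    card(P join D) = 80*500/(4) = 10000
    cost = 12150 + 80*7 + 500*9 + 80 + 500 = 17790
step 4: join C via merge
    card(P join C) = 10000*20/(20) = 10000
    cost = 17790 + 10000*14 + 20*5 + 10000 + 20 = 167910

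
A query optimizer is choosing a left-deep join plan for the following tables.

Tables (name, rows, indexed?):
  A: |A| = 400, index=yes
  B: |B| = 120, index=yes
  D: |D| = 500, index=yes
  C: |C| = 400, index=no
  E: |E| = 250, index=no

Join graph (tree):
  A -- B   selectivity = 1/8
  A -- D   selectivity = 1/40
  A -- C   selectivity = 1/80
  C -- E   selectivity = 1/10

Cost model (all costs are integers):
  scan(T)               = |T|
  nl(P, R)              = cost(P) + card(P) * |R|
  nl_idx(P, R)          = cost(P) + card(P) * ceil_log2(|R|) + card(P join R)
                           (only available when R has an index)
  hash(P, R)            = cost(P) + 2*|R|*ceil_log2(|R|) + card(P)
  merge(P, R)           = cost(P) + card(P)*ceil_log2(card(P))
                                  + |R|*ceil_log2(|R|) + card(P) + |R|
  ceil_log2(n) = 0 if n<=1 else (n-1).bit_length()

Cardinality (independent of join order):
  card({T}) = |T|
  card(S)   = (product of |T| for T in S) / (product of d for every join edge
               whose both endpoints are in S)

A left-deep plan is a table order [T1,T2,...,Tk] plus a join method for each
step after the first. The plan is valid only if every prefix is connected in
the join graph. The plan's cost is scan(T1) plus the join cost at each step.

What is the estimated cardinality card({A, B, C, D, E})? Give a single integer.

9375000

Tables in S: A(400), B(120), C(400), D(500), E(250)
Edges inside S: A-B(d=8), A-D(d=40), A-C(d=80), C-E(d=10)
numerator = 400 * 120 * 400 * 500 * 250 = 2400000000000
denominator = 8 * 40 * 80 * 10 = 256000
card(S) = 2400000000000 / 256000 = 9375000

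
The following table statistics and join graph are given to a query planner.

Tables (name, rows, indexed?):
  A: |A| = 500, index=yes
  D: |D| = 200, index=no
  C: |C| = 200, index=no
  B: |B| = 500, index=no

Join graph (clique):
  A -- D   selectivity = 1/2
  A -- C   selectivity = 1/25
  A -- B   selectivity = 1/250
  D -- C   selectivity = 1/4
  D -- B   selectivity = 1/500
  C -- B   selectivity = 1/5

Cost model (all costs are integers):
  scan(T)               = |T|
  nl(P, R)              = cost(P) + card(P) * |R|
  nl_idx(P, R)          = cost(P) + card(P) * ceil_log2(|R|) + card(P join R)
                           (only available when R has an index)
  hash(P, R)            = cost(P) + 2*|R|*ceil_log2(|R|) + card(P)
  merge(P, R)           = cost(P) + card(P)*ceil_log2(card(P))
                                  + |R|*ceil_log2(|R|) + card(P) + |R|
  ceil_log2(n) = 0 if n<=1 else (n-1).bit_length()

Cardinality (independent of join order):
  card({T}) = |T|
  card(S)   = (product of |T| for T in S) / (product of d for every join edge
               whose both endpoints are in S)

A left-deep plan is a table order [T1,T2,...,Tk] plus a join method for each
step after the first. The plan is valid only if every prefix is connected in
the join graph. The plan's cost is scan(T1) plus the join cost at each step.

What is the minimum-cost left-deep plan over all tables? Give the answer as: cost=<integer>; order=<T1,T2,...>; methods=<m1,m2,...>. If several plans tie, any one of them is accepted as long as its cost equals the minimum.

Selinger DP (subsets sized 1..n):
  {A}: scan cost=500, card=500
  {D}: scan cost=200, card=200
  {C}: scan cost=200, card=200
  {B}: scan cost=500, card=500
  {AD}: card=50000; try (D,hash)→4200, (A,merge)→7000, (D,merge)→7300, (A,hash)→9400, (A,nl_idx)→52000, (A,nl)→100200 …(+1); best=4200 via (D,hash)
  {AC}: card=4000; try (C,hash)→4200, (A,nl_idx)→6000, (A,merge)→7000, (C,merge)→7300, (A,hash)→9400, (A,nl)→100200 …(+1); best=4200 via (C,hash)
  {AB}: card=1000; try (A,nl_idx)→6000, (B,hash)→10000, (A,hash)→10000, (B,merge)→10500, (A,merge)→10500, (B,nl)→250500 …(+1); best=6000 via (A,nl_idx)
  {CD}: card=10000; try (D,hash)→3600, (C,hash)→3600, (D,merge)→3800, (C,merge)→3800, (D,nl)→40200, (C,nl)→40200; best=3600 via (D,hash)
  {BD}: card=200; try (D,hash)→4200, (B,merge)→7000, (D,merge)→7300, (B,hash)→9400, (B,nl)→100200, (D,nl)→100500; best=4200 via (D,hash)
  {BC}: card=20000; try (C,hash)→4200, (B,merge)→7000, (C,merge)→7300, (B,hash)→9400, (B,nl)→100200, (C,nl)→100500; best=4200 via (C,hash)
  {ACD}: card=100000; try (D,hash)→11400, (A,hash)→22600, (C,hash)→57400, (D,merge)→58000, (A,merge)→158600, (A,nl_idx)→193600 …(+4); best=11400 via (D,hash)
  {ABD}: card=200; try (A,nl_idx)→6200, (D,hash)→10200, (A,merge)→11000, (A,hash)→13400, (D,merge)→18800, (B,hash)→63200 …(+4); best=6200 via (A,nl_idx)
  {ABC}: card=1600; try (C,hash)→10200, (B,hash)→17200, (C,merge)→18800, (A,hash)→33200, (B,merge)→61200, (A,nl_idx)→185800 …(+4); best=10200 via (C,hash)
  {BCD}: card=2000; try (C,hash)→7600, (C,merge)→7800, (B,hash)→22600, (D,hash)→27400, (C,nl)→44200, (B,merge)→158600 …(+3); best=7600 via (C,hash)
  {ABCD}: card=80; try (C,hash)→9600, (C,merge)→9800, (D,hash)→15000, (A,hash)→18600, (A,nl_idx)→25680, (D,merge)→31200 …(+7); best=9600 via (C,hash)

cost=9600; order=B,D,A,C; methods=hash,nl_idx,hash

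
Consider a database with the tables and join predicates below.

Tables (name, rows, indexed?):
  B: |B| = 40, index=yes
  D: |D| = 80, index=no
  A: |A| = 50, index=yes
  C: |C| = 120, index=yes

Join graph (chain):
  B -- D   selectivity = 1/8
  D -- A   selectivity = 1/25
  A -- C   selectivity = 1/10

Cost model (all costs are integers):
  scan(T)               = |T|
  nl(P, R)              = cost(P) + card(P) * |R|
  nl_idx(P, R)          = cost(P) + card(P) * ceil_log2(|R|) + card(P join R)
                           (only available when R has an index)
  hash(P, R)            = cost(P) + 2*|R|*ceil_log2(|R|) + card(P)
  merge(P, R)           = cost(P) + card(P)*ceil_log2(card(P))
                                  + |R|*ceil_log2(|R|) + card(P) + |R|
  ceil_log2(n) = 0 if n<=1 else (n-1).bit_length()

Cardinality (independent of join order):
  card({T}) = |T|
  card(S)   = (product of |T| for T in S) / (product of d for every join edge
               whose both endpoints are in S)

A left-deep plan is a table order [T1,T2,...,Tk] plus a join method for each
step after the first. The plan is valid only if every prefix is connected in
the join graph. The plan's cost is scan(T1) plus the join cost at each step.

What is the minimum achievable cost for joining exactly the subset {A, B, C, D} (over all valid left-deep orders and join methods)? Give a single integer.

3840

Selinger DP over subsets of {A,B,C,D}:
  {B}: scan cost=40, card=40
  {D}: scan cost=80, card=80
  {A}: scan cost=50, card=50
  {C}: scan cost=120, card=120
  {BD}: card=400; try (B,hash)→640, (D,merge)→960, (B,nl_idx)→960, (B,merge)→1000, (D,hash)→1200, (D,nl)→3240 …(+1); best=640 via (B,hash)
  {AD}: card=160; try (A,nl_idx)→720, (A,hash)→760, (D,merge)→1040, (A,merge)→1070, (D,hash)→1220, (D,nl)→4050 …(+1); best=720 via (A,nl_idx)
  {AC}: card=600; try (A,hash)→840, (C,nl_idx)→1000, (C,merge)→1360, (A,merge)→1430, (A,nl_idx)→1440, (C,hash)→1780 …(+2); best=840 via (A,hash)
  {ABD}: card=800; try (B,hash)→1360, (A,hash)→1640, (B,merge)→2440, (B,nl_idx)→2480, (A,nl_idx)→3840, (A,merge)→4990 …(+2); best=1360 via (B,hash)
  {ACD}: card=1920; try (D,hash)→2560, (C,hash)→2560, (C,merge)→3120, (C,nl_idx)→3760, (D,merge)→8080, (C,nl)→19920 …(+1); best=2560 via (D,hash)
  {ABCD}: card=9600; try (C,hash)→3840, (B,hash)→4960, (C,merge)→11120, (C,nl_idx)→16560, (B,nl_idx)→23680, (B,merge)→25880 …(+2); best=3840 via (C,hash)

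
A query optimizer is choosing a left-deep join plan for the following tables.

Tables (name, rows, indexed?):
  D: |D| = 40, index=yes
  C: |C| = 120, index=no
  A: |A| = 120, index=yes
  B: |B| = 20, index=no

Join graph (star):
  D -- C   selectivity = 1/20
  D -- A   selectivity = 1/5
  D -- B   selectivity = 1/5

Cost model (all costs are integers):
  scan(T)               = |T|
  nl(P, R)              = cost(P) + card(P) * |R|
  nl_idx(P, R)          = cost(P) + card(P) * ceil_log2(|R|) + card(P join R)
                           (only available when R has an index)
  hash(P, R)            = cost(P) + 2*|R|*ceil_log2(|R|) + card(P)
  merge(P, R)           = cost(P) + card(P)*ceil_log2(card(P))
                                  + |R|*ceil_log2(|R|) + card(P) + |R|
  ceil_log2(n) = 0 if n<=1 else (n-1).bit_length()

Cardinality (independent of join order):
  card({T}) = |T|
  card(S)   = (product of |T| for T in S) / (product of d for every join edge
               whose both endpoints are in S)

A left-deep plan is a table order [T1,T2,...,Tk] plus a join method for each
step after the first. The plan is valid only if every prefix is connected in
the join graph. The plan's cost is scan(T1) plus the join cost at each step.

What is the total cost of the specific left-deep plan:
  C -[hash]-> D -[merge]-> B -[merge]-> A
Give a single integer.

step 1: scan C: cost=120, card=120
step 2: join D via hash
    card(P join D) = 120*40/(20) = 240
    cost = 120 + 2*40*6 + 120 = 720
step 3: join B via merge
    card(P join B) = 240*20/(5) = 960
    cost = 720 + 240*8 + 20*5 + 240 + 20 = 3000
step 4: join A via merge
    card(P join A) = 960*120/(5) = 23040
    cost = 3000 + 960*10 + 120*7 + 960 + 120 = 14520

14520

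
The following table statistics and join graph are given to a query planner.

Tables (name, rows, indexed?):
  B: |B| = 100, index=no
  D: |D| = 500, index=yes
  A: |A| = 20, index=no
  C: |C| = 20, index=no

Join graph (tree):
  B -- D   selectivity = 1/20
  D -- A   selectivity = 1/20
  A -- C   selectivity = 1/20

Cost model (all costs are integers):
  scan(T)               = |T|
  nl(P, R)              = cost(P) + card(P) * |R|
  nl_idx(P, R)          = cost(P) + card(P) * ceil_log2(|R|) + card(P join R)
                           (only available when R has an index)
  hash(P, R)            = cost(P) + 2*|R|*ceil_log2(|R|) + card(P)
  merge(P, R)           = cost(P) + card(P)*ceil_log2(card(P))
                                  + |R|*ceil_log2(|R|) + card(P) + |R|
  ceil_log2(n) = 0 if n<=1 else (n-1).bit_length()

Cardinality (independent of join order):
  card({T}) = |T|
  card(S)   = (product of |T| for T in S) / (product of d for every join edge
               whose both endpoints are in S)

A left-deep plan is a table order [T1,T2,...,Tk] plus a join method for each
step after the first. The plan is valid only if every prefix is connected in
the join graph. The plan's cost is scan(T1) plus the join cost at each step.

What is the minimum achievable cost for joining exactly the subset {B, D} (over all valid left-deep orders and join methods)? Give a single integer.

2400

Selinger DP over subsets of {B,D}:
  {B}: scan cost=100, card=100
  {D}: scan cost=500, card=500
  {BD}: card=2500; try (B,hash)→2400, (D,nl_idx)→3500, (D,merge)→5900, (B,merge)→6300, (D,hash)→9200, (D,nl)→50100 …(+1); best=2400 via (B,hash)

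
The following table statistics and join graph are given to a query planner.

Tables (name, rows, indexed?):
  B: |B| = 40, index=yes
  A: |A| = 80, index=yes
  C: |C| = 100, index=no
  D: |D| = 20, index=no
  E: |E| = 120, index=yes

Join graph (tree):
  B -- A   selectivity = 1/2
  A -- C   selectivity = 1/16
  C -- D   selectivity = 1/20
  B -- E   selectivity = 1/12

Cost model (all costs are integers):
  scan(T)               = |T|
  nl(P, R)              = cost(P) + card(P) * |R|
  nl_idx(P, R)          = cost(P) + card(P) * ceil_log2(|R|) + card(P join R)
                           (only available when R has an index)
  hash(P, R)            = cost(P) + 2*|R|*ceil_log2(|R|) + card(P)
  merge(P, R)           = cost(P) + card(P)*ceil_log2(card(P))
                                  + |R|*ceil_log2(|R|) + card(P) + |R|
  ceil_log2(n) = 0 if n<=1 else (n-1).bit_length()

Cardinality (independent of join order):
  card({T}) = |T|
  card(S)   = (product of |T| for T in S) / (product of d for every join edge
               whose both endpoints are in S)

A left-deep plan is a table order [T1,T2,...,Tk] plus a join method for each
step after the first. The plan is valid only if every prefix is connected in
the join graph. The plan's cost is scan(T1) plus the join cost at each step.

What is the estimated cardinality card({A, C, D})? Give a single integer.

500

Tables in S: A(80), C(100), D(20)
Edges inside S: A-C(d=16), C-D(d=20)
numerator = 80 * 100 * 20 = 160000
denominator = 16 * 20 = 320
card(S) = 160000 / 320 = 500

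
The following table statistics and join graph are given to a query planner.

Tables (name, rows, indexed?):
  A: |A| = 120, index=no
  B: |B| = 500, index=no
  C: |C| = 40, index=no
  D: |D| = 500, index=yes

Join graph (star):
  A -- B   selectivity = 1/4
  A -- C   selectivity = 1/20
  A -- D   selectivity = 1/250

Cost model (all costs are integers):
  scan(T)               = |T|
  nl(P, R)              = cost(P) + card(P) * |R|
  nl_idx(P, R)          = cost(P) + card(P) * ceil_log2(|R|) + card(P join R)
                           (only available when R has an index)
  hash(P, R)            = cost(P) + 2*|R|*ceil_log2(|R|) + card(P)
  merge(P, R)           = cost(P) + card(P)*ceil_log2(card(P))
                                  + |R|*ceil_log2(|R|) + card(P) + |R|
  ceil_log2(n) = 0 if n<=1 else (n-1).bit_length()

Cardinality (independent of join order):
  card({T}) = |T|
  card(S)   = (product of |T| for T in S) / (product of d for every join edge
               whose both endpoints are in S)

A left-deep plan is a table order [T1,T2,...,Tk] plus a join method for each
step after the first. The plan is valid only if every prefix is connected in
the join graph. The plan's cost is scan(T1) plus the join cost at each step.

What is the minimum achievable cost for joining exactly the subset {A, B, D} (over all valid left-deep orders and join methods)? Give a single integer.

Selinger DP over subsets of {A,B,D}:
  {A}: scan cost=120, card=120
  {B}: scan cost=500, card=500
  {D}: scan cost=500, card=500
  {AB}: card=15000; try (A,hash)→2680, (B,merge)→6080, (A,merge)→6460, (B,hash)→9240, (B,nl)→60120, (A,nl)→60500; best=2680 via (A,hash)
  {AD}: card=240; try (D,nl_idx)→1440, (A,hash)→2680, (D,merge)→6080, (A,merge)→6460, (D,hash)→9240, (D,nl)→60120 …(+1); best=1440 via (D,nl_idx)
  {ABD}: card=30000; try (B,merge)→8600, (B,hash)→10680, (D,hash)→26680, (B,nl)→121440, (D,nl_idx)→167680, (D,merge)→232680 …(+1); best=8600 via (B,merge)

8600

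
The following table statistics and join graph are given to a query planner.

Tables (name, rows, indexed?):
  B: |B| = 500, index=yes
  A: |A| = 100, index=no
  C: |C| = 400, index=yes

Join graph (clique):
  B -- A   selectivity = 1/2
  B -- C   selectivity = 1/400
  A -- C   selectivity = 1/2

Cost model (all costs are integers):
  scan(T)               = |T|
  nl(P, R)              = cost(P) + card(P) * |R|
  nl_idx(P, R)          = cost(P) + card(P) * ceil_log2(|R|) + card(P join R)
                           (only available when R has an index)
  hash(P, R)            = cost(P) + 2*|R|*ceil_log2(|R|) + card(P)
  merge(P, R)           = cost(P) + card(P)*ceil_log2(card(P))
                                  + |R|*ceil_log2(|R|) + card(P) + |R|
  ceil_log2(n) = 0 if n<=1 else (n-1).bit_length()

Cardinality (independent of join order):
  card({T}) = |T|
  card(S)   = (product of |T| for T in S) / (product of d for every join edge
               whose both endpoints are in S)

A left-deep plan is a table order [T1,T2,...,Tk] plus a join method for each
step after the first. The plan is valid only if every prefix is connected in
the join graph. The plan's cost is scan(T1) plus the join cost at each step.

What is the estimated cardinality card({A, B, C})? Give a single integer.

12500

Tables in S: A(100), B(500), C(400)
Edges inside S: B-A(d=2), B-C(d=400), A-C(d=2)
numerator = 100 * 500 * 400 = 20000000
denominator = 2 * 400 * 2 = 1600
card(S) = 20000000 / 1600 = 12500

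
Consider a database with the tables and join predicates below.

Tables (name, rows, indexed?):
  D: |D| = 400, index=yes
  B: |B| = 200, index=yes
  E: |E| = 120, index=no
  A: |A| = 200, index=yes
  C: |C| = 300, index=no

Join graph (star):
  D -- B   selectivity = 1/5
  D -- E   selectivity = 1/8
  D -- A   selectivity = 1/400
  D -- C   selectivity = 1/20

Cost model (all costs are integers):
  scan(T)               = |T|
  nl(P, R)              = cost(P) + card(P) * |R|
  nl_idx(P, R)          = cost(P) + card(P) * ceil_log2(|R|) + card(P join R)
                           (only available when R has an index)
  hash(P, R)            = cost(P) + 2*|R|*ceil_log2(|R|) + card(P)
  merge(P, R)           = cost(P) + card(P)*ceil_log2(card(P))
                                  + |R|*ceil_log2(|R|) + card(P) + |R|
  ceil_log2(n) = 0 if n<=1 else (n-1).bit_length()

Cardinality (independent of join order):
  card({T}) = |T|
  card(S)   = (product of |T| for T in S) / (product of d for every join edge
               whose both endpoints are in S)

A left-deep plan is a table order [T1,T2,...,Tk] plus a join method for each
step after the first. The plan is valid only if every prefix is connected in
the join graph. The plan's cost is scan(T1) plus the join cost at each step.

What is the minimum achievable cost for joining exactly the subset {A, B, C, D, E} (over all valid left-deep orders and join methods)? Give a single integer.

Selinger DP over subsets of {A,B,C,D,E}:
  {D}: scan cost=400, card=400
  {B}: scan cost=200, card=200
  {E}: scan cost=120, card=120
  {A}: scan cost=200, card=200
  {C}: scan cost=300, card=300
  {BD}: card=16000; try (B,hash)→4000, (D,merge)→6000, (B,merge)→6200, (D,hash)→7600, (D,nl_idx)→18000, (B,nl_idx)→19600 …(+2); best=4000 via (B,hash)
  {DE}: card=6000; try (E,hash)→2480, (D,merge)→5080, (E,merge)→5360, (D,nl_idx)→7200, (D,hash)→7440, (D,nl)→48120 …(+1); best=2480 via (E,hash)
  {AD}: card=200; try (D,nl_idx)→2200, (A,nl_idx)→3800, (A,hash)→4000, (D,merge)→6000, (A,merge)→6200, (D,hash)→7600 …(+2); best=2200 via (D,nl_idx)
  {CD}: card=6000; try (C,hash)→6200, (D,merge)→7300, (C,merge)→7400, (D,hash)→7800, (D,nl_idx)→9000, (D,nl)→120300 …(+1); best=6200 via (C,hash)
  {BDE}: card=240000; try (B,hash)→11680, (E,hash)→21680, (B,merge)→88280, (E,merge)→244960, (B,nl_idx)→290480, (B,nl)→1202480 …(+1); best=11680 via (B,hash)
  {ABD}: card=8000; try (B,hash)→5600, (B,merge)→5800, (B,nl_idx)→11800, (A,hash)→23200, (B,nl)→42200, (A,nl_idx)→140000 …(+2); best=5600 via (B,hash)
  {BCD}: card=240000; try (B,hash)→15400, (C,hash)→25400, (B,merge)→92000, (C,merge)→247000, (B,nl_idx)→294200, (B,nl)→1206200 …(+1); best=15400 via (B,hash)
  {ADE}: card=3000; try (E,hash)→4080, (E,merge)→4960, (A,hash)→11680, (E,nl)→26200, (A,nl_idx)→53480, (A,merge)→88280 …(+1); best=4080 via (E,hash)
  {CDE}: card=90000; try (E,hash)→13880, (C,hash)→13880, (C,merge)→89480, (E,merge)→91160, (E,nl)→726200, (C,nl)→1802480; best=13880 via (E,hash)
  {ACD}: card=3000; try (C,merge)→7000, (C,hash)→7800, (A,hash)→15400, (A,nl_idx)→57200, (C,nl)→62200, (A,merge)→92000 …(+1); best=7000 via (C,merge)
  {ABDE}: card=120000; try (B,hash)→10280, (E,hash)→15280, (B,merge)→44880, (E,merge)→118560, (B,nl_idx)→148080, (A,hash)→254880 …(+5); best=10280 via (B,hash)
  {BCDE}: card=3600000; try (B,hash)→107080, (E,hash)→257080, (C,hash)→257080, (B,merge)→1635680, (B,nl_idx)→4333880, (C,merge)→4574680 …(+4); best=107080 via (B,hash)
  {ABCD}: card=120000; try (B,hash)→13200, (C,hash)→19000, (B,merge)→47800, (C,merge)→120600, (B,nl_idx)→151000, (A,hash)→258600 …(+5); best=13200 via (B,hash)
  {ACDE}: card=45000; try (E,hash)→11680, (C,hash)→12480, (C,merge)→46080, (E,merge)→46960, (A,hash)→107080, (E,nl)→367000 …(+4); best=11680 via (E,hash)
  {ABCDE}: card=1800000; try (B,hash)→59880, (E,hash)→134880, (C,hash)→135680, (B,merge)→778480, (B,nl_idx)→2171680, (C,merge)→2173280 …(+8); best=59880 via (B,hash)

59880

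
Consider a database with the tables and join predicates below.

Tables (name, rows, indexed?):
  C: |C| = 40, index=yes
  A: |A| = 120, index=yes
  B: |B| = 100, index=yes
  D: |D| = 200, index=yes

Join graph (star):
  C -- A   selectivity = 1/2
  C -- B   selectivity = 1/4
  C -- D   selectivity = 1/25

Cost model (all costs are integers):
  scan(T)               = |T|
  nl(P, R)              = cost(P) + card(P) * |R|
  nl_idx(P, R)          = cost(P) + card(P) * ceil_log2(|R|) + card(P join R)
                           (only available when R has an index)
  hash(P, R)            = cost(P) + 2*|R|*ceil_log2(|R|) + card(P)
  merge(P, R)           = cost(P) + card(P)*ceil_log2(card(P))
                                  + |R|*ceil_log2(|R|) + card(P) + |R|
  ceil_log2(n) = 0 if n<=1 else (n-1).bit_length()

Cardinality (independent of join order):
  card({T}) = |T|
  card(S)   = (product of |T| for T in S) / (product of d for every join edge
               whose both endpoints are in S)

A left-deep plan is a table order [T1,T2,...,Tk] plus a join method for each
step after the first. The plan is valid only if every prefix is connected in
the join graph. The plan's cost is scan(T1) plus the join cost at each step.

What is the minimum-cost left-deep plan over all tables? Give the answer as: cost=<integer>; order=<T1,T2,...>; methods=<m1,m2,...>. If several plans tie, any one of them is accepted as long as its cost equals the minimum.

Selinger DP (subsets sized 1..n):
  {C}: scan cost=40, card=40
  {A}: scan cost=120, card=120
  {B}: scan cost=100, card=100
  {D}: scan cost=200, card=200
  {AC}: card=2400; try (C,hash)→720, (A,merge)→1280, (C,merge)→1360, (A,hash)→1760, (A,nl_idx)→2720, (C,nl_idx)→3240 …(+2); best=720 via (C,hash)
  {BC}: card=1000; try (C,hash)→680, (B,merge)→1120, (C,merge)→1180, (B,nl_idx)→1320, (B,hash)→1480, (C,nl_idx)→1700 …(+2); best=680 via (C,hash)
  {CD}: card=320; try (D,nl_idx)→680, (C,hash)→880, (C,nl_idx)→1720, (D,merge)→2120, (C,merge)→2280, (D,hash)→3280 …(+2); best=680 via (D,nl_idx)
  {ABC}: card=60000; try (A,hash)→3360, (B,hash)→4520, (A,merge)→12640, (B,merge)→32720, (A,nl_idx)→67680, (B,nl_idx)→77520 …(+2); best=3360 via (A,hash)
  {ACD}: card=19200; try (A,hash)→2680, (A,merge)→4840, (D,hash)→6320, (A,nl_idx)→22120, (D,merge)→33720, (A,nl)→39080 …(+2); best=2680 via (A,hash)
  {BCD}: card=8000; try (B,hash)→2400, (B,merge)→4680, (D,hash)→4880, (B,nl_idx)→10920, (D,merge)→13480, (D,nl_idx)→16680 …(+2); best=2400 via (B,hash)
  {ABCD}: card=480000; try (A,hash)→12080, (B,hash)→23280, (D,hash)→66560, (A,merge)→115360, (B,merge)→310680, (A,nl_idx)→538400 …(+6); best=12080 via (A,hash)

cost=12080; order=C,D,B,A; methods=nl_idx,hash,hash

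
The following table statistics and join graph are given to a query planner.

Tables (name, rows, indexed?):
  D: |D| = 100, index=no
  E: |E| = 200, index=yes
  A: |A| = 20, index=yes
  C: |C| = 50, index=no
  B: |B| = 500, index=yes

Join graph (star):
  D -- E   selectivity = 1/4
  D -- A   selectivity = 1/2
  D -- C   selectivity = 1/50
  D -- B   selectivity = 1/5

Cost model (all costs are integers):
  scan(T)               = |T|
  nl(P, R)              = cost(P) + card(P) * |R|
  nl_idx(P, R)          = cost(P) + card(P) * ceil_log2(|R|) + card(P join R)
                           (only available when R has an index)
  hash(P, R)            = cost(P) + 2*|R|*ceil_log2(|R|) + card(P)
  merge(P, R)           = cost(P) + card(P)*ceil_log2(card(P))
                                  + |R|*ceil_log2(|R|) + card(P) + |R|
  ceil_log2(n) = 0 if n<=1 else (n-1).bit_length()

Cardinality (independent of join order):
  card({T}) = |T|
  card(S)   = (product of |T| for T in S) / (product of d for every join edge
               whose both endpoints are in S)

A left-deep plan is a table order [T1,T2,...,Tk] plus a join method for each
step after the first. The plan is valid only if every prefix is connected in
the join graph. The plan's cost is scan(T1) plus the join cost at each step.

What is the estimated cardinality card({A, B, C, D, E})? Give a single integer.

5000000

Tables in S: A(20), B(500), C(50), D(100), E(200)
Edges inside S: D-E(d=4), D-A(d=2), D-C(d=50), D-B(d=5)
numerator = 20 * 500 * 50 * 100 * 200 = 10000000000
denominator = 4 * 2 * 50 * 5 = 2000
card(S) = 10000000000 / 2000 = 5000000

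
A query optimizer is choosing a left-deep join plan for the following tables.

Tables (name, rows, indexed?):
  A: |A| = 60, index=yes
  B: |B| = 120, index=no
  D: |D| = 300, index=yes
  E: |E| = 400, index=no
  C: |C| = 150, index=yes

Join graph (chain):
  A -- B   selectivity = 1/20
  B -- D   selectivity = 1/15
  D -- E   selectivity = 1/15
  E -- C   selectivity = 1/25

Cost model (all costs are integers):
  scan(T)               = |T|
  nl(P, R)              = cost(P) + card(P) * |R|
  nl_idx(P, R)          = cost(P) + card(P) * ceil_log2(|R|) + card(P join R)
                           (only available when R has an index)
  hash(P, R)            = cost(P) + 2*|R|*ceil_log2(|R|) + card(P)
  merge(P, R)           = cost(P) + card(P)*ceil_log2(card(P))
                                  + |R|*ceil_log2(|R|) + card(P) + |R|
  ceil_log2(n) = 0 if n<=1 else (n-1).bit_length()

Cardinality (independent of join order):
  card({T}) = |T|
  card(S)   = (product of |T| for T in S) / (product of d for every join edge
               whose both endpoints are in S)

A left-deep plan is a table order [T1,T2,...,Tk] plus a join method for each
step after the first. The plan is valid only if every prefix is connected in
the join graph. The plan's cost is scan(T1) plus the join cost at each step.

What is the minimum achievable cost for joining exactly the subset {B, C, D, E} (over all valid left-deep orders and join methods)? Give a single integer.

Selinger DP over subsets of {B,C,D,E}:
  {B}: scan cost=120, card=120
  {D}: scan cost=300, card=300
  {E}: scan cost=400, card=400
  {C}: scan cost=150, card=150
  {BD}: card=2400; try (B,hash)→2280, (D,nl_idx)→3600, (D,merge)→4080, (B,merge)→4260, (D,hash)→5640, (D,nl)→36120 …(+1); best=2280 via (B,hash)
  {DE}: card=8000; try (D,hash)→6200, (E,merge)→7300, (D,merge)→7400, (E,hash)→7800, (D,nl_idx)→12000, (E,nl)→120300 …(+1); best=6200 via (D,hash)
  {CE}: card=2400; try (C,hash)→3200, (E,merge)→5500, (C,merge)→5750, (C,nl_idx)→6000, (E,hash)→7500, (E,nl)→60150 …(+1); best=3200 via (C,hash)
  {BDE}: card=64000; try (E,hash)→11880, (B,hash)→15880, (E,merge)→37480, (B,merge)→119160, (E,nl)→962280, (B,nl)→966200; best=11880 via (E,hash)
  {CDE}: card=48000; try (D,hash)→11000, (C,hash)→16600, (D,merge)→37400, (D,nl_idx)→72800, (C,nl_idx)→118200, (C,merge)→119550 …(+2); best=11000 via (D,hash)
  {BCDE}: card=384000; try (B,hash)→60680, (C,hash)→78280, (B,merge)→827960, (C,nl_idx)→907880, (C,merge)→1101230, (B,nl)→5771000 …(+1); best=60680 via (B,hash)

60680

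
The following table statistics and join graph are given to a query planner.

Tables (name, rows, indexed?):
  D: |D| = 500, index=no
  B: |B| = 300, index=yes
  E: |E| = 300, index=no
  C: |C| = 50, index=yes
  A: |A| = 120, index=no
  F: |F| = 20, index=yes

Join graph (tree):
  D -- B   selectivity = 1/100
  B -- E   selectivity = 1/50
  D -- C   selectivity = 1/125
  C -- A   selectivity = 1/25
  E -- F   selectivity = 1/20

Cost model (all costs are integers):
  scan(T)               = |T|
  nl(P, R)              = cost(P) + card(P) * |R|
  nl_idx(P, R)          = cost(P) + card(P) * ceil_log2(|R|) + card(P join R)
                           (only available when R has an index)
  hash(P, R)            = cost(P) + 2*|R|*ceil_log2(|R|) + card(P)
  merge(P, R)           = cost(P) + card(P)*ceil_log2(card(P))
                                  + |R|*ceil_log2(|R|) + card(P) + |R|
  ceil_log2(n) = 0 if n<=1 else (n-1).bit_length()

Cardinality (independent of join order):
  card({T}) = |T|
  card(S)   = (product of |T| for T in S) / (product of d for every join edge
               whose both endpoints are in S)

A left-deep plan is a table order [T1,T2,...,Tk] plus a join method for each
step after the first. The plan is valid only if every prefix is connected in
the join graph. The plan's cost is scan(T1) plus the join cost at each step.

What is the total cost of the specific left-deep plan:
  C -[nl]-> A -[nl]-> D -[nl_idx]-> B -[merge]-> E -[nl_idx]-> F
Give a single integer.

281690

step 1: scan C: cost=50, card=50
step 2: join A via nl
    card(P join A) = 50*120/(25) = 240
    cost = 50 + 50*120 = 6050
step 3: join D via nl
    card(P join D) = 240*500/(125) = 960
    cost = 6050 + 240*500 = 126050
step 4: join B via nl_idx
    card(P join B) = 960*300/(100) = 2880
    cost = 126050 + 960*9 + 2880 = 137570
step 5: join E via merge
    card(P join E) = 2880*300/(50) = 17280
    cost = 137570 + 2880*12 + 300*9 + 2880 + 300 = 178010
step 6: join F via nl_idx
    card(P join F) = 17280*20/(20) = 17280
    cost = 178010 + 17280*5 + 17280 = 281690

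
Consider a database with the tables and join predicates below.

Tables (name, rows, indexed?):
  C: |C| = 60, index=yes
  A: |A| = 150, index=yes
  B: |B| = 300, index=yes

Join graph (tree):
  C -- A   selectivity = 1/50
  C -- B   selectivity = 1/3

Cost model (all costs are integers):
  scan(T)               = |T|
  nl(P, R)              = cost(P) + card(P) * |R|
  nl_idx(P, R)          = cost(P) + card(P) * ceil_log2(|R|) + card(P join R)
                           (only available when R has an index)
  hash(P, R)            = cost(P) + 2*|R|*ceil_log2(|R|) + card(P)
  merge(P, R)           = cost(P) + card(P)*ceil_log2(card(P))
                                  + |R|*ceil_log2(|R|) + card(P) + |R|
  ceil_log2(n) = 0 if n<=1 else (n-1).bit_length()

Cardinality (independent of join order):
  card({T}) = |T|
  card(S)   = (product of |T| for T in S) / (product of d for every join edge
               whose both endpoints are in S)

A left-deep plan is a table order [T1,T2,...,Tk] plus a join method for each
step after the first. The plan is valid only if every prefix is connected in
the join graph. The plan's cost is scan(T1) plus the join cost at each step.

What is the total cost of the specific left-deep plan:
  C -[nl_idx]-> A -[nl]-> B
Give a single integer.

step 1: scan C: cost=60, card=60
step 2: join A via nl_idx
    card(P join A) = 60*150/(50) = 180
    cost = 60 + 60*8 + 180 = 720
step 3: join B via nl
    card(P join B) = 180*300/(3) = 18000
    cost = 720 + 180*300 = 54720

54720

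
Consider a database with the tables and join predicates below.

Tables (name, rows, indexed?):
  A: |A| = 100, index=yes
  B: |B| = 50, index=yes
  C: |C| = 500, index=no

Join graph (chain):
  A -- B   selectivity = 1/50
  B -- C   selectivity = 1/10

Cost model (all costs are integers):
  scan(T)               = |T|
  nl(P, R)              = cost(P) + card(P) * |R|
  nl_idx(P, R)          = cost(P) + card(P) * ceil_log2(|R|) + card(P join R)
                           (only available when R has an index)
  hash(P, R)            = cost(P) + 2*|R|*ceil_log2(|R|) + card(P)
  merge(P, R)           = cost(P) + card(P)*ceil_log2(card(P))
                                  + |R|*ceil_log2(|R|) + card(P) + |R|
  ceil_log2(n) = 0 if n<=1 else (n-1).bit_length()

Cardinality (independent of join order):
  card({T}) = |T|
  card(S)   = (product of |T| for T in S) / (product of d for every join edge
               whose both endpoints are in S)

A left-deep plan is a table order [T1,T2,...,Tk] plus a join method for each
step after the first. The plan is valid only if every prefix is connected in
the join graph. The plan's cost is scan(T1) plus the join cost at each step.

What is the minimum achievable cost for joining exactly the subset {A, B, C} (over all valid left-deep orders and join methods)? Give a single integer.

Selinger DP over subsets of {A,B,C}:
  {A}: scan cost=100, card=100
  {B}: scan cost=50, card=50
  {C}: scan cost=500, card=500
  {AB}: card=100; try (A,nl_idx)→500, (B,hash)→800, (B,nl_idx)→800, (A,merge)→1200, (B,merge)→1250, (A,hash)→1500 …(+2); best=500 via (A,nl_idx)
  {BC}: card=2500; try (B,hash)→1600, (C,merge)→5400, (B,merge)→5850, (B,nl_idx)→6000, (C,hash)→9100, (C,nl)→25050 …(+1); best=1600 via (B,hash)
  {ABC}: card=5000; try (A,hash)→5500, (C,merge)→6300, (C,hash)→9600, (A,nl_idx)→24100, (A,merge)→34900, (C,nl)→50500 …(+1); best=5500 via (A,hash)

5500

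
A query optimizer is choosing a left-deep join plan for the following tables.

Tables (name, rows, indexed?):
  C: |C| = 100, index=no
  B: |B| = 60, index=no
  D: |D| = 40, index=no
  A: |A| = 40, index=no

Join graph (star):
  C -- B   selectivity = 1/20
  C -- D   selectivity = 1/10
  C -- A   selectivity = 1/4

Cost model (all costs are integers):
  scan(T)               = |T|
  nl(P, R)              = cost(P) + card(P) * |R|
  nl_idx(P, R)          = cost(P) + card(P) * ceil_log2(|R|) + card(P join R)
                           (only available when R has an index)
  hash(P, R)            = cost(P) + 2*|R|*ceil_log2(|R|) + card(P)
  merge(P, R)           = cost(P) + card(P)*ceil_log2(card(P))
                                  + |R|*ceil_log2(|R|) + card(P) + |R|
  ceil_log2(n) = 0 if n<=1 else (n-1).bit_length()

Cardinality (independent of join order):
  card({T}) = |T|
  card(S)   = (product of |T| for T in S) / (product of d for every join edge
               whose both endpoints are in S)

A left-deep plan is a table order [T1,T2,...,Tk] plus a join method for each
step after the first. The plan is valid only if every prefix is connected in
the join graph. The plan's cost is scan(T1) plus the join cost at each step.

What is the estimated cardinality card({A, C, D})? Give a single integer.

4000

Tables in S: A(40), C(100), D(40)
Edges inside S: C-D(d=10), C-A(d=4)
numerator = 40 * 100 * 40 = 160000
denominator = 10 * 4 = 40
card(S) = 160000 / 40 = 4000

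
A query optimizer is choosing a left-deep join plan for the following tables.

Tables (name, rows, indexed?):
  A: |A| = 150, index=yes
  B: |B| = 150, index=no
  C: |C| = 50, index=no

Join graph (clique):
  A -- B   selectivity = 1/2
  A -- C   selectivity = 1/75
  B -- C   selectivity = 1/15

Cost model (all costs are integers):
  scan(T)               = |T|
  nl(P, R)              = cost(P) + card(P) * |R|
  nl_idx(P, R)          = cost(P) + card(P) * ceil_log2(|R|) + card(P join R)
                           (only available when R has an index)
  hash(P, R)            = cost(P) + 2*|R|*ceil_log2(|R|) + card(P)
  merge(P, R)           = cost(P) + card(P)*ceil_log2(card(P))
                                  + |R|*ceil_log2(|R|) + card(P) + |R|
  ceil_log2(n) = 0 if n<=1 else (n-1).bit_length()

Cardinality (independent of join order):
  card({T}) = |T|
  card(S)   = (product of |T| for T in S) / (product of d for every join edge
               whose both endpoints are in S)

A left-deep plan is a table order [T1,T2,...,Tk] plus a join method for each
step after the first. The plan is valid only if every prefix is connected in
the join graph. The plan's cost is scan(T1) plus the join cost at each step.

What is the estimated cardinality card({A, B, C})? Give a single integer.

Tables in S: A(150), B(150), C(50)
Edges inside S: A-B(d=2), A-C(d=75), B-C(d=15)
numerator = 150 * 150 * 50 = 1125000
denominator = 2 * 75 * 15 = 2250
card(S) = 1125000 / 2250 = 500

500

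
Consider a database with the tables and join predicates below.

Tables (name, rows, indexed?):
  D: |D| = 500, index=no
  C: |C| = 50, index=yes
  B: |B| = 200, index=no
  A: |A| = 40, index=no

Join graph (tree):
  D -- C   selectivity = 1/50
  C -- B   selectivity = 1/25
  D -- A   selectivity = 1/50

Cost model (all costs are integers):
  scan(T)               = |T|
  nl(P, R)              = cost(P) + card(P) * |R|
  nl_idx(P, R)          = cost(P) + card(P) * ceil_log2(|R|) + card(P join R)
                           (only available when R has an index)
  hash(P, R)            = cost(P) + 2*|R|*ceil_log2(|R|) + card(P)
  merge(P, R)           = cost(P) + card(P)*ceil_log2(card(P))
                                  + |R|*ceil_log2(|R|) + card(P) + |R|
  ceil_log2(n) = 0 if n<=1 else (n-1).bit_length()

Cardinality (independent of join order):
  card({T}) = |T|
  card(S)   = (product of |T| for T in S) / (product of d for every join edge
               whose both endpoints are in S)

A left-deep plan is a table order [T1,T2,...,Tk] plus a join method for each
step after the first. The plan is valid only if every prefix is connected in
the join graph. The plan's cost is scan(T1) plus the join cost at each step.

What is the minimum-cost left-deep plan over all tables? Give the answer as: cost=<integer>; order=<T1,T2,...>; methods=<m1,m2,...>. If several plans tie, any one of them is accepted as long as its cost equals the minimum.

Selinger DP (subsets sized 1..n):
  {D}: scan cost=500, card=500
  {C}: scan cost=50, card=50
  {B}: scan cost=200, card=200
  {A}: scan cost=40, card=40
  {CD}: card=500; try (C,hash)→1600, (C,nl_idx)→4000, (D,merge)→5400, (C,merge)→5850, (D,hash)→9100, (D,nl)→25050 …(+1); best=1600 via (C,hash)
  {AD}: card=400; try (A,hash)→1480, (D,merge)→5320, (A,merge)→5780, (D,hash)→9080, (D,nl)→20040, (A,nl)→20500; best=1480 via (A,hash)
  {BC}: card=400; try (C,hash)→1000, (C,nl_idx)→1800, (B,merge)→2200, (C,merge)→2350, (B,hash)→3300, (B,nl)→10050 …(+1); best=1000 via (C,hash)
  {BCD}: card=4000; try (B,hash)→5300, (B,merge)→8400, (D,merge)→10000, (D,hash)→10400, (B,nl)→101600, (D,nl)→201000; best=5300 via (B,hash)
  {ACD}: card=400; try (C,hash)→2480, (A,hash)→2580, (C,nl_idx)→4280, (C,merge)→5830, (A,merge)→6880, (C,nl)→21480 …(+1); best=2480 via (C,hash)
  {ABCD}: card=3200; try (B,hash)→6080, (B,merge)→8280, (A,hash)→9780, (A,merge)→57580, (B,nl)→82480, (A,nl)→165300; best=6080 via (B,hash)

cost=6080; order=D,A,C,B; methods=hash,hash,hash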